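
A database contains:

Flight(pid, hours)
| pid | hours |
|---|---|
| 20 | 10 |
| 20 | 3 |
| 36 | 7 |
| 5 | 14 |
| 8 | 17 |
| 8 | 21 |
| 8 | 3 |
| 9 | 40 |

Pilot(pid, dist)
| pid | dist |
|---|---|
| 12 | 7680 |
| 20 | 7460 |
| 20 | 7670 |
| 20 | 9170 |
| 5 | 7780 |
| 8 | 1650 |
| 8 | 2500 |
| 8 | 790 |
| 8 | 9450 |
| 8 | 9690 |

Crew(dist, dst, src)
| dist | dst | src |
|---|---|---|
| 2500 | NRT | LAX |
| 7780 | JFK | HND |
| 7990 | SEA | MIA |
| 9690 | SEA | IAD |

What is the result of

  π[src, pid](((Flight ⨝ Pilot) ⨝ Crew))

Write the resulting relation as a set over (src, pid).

{(HND, 5), (IAD, 8), (LAX, 8)}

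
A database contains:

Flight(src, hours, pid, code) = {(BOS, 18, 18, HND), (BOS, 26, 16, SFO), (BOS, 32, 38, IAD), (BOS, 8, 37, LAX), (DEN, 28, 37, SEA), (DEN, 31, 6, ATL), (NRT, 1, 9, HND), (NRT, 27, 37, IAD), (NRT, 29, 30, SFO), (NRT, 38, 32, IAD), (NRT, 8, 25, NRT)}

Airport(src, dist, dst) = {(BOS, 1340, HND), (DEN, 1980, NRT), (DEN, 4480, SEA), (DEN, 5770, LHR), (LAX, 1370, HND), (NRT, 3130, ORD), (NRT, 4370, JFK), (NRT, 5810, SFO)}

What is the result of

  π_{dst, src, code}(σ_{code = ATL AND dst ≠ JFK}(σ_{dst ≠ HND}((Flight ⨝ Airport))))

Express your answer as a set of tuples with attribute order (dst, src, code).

{(LHR, DEN, ATL), (NRT, DEN, ATL), (SEA, DEN, ATL)}

Flight ⋈ Airport (natural join on src): {(BOS, 18, 18, HND, 1340, HND), (BOS, 26, 16, SFO, 1340, HND), (BOS, 32, 38, IAD, 1340, HND), (BOS, 8, 37, LAX, 1340, HND), (DEN, 28, 37, SEA, 1980, NRT), (DEN, 28, 37, SEA, 4480, SEA), (DEN, 28, 37, SEA, 5770, LHR), (DEN, 31, 6, ATL, 1980, NRT), (DEN, 31, 6, ATL, 4480, SEA), (DEN, 31, 6, ATL, 5770, LHR), (NRT, 1, 9, HND, 3130, ORD), (NRT, 1, 9, HND, 4370, JFK), (NRT, 1, 9, HND, 5810, SFO), (NRT, 27, 37, IAD, 3130, ORD), (NRT, 27, 37, IAD, 4370, JFK), (NRT, 27, 37, IAD, 5810, SFO), (NRT, 29, 30, SFO, 3130, ORD), (NRT, 29, 30, SFO, 4370, JFK), (NRT, 29, 30, SFO, 5810, SFO), (NRT, 38, 32, IAD, 3130, ORD), (NRT, 38, 32, IAD, 4370, JFK), (NRT, 38, 32, IAD, 5810, SFO), (NRT, 8, 25, NRT, 3130, ORD), (NRT, 8, 25, NRT, 4370, JFK), (NRT, 8, 25, NRT, 5810, SFO)}
Apply σ_{dst ≠ HND}; surviving tuples: {(DEN, 28, 37, SEA, 1980, NRT), (DEN, 28, 37, SEA, 4480, SEA), (DEN, 28, 37, SEA, 5770, LHR), (DEN, 31, 6, ATL, 1980, NRT), (DEN, 31, 6, ATL, 4480, SEA), (DEN, 31, 6, ATL, 5770, LHR), (NRT, 1, 9, HND, 3130, ORD), (NRT, 1, 9, HND, 4370, JFK), (NRT, 1, 9, HND, 5810, SFO), (NRT, 27, 37, IAD, 3130, ORD), (NRT, 27, 37, IAD, 4370, JFK), (NRT, 27, 37, IAD, 5810, SFO), (NRT, 29, 30, SFO, 3130, ORD), (NRT, 29, 30, SFO, 4370, JFK), (NRT, 29, 30, SFO, 5810, SFO), (NRT, 38, 32, IAD, 3130, ORD), (NRT, 38, 32, IAD, 4370, JFK), (NRT, 38, 32, IAD, 5810, SFO), (NRT, 8, 25, NRT, 3130, ORD), (NRT, 8, 25, NRT, 4370, JFK), (NRT, 8, 25, NRT, 5810, SFO)}
Apply σ_{code = ATL AND dst ≠ JFK}; surviving tuples: {(DEN, 31, 6, ATL, 1980, NRT), (DEN, 31, 6, ATL, 4480, SEA), (DEN, 31, 6, ATL, 5770, LHR)}
π[dst, src, code]: project onto (dst, src, code) → {(LHR, DEN, ATL), (NRT, DEN, ATL), (SEA, DEN, ATL)}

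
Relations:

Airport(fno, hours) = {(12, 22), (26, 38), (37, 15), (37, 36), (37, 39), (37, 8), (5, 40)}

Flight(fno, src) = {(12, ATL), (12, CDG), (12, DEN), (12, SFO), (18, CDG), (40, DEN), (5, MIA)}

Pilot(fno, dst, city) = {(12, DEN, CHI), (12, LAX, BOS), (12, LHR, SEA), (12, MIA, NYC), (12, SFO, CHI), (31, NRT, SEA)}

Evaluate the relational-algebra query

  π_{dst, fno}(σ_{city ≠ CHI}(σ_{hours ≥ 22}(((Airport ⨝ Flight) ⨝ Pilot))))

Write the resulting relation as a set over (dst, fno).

Joining Airport and Flight on fno yields {(12, 22, ATL), (12, 22, CDG), (12, 22, DEN), (12, 22, SFO), (5, 40, MIA)}.
Joining (Airport ⨝ Flight) and Pilot on fno yields {(12, 22, ATL, DEN, CHI), (12, 22, ATL, LAX, BOS), (12, 22, ATL, LHR, SEA), (12, 22, ATL, MIA, NYC), (12, 22, ATL, SFO, CHI), (12, 22, CDG, DEN, CHI), (12, 22, CDG, LAX, BOS), (12, 22, CDG, LHR, SEA), (12, 22, CDG, MIA, NYC), (12, 22, CDG, SFO, CHI), (12, 22, DEN, DEN, CHI), (12, 22, DEN, LAX, BOS), (12, 22, DEN, LHR, SEA), (12, 22, DEN, MIA, NYC), (12, 22, DEN, SFO, CHI), (12, 22, SFO, DEN, CHI), (12, 22, SFO, LAX, BOS), (12, 22, SFO, LHR, SEA), (12, 22, SFO, MIA, NYC), (12, 22, SFO, SFO, CHI)}.
Selection hours ≥ 22: {(12, 22, ATL, DEN, CHI), (12, 22, ATL, LAX, BOS), (12, 22, ATL, LHR, SEA), (12, 22, ATL, MIA, NYC), (12, 22, ATL, SFO, CHI), (12, 22, CDG, DEN, CHI), (12, 22, CDG, LAX, BOS), (12, 22, CDG, LHR, SEA), (12, 22, CDG, MIA, NYC), (12, 22, CDG, SFO, CHI), (12, 22, DEN, DEN, CHI), (12, 22, DEN, LAX, BOS), (12, 22, DEN, LHR, SEA), (12, 22, DEN, MIA, NYC), (12, 22, DEN, SFO, CHI), (12, 22, SFO, DEN, CHI), (12, 22, SFO, LAX, BOS), (12, 22, SFO, LHR, SEA), (12, 22, SFO, MIA, NYC), (12, 22, SFO, SFO, CHI)}
Selection city ≠ CHI: {(12, 22, ATL, LAX, BOS), (12, 22, ATL, LHR, SEA), (12, 22, ATL, MIA, NYC), (12, 22, CDG, LAX, BOS), (12, 22, CDG, LHR, SEA), (12, 22, CDG, MIA, NYC), (12, 22, DEN, LAX, BOS), (12, 22, DEN, LHR, SEA), (12, 22, DEN, MIA, NYC), (12, 22, SFO, LAX, BOS), (12, 22, SFO, LHR, SEA), (12, 22, SFO, MIA, NYC)}
Projecting to dst, fno (9 duplicate(s) eliminated): {(LAX, 12), (LHR, 12), (MIA, 12)}

{(LAX, 12), (LHR, 12), (MIA, 12)}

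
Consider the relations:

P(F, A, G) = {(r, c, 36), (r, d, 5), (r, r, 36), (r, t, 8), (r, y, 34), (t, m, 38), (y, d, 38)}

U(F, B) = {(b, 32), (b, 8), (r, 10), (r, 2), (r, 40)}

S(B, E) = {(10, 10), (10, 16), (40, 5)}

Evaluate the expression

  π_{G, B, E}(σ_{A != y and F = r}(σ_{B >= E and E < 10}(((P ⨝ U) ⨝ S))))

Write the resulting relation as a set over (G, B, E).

Natural join on F: {(r, c, 36, 10), (r, c, 36, 2), (r, c, 36, 40), (r, d, 5, 10), (r, d, 5, 2), (r, d, 5, 40), (r, r, 36, 10), (r, r, 36, 2), (r, r, 36, 40), (r, t, 8, 10), (r, t, 8, 2), (r, t, 8, 40), (r, y, 34, 10), (r, y, 34, 2), (r, y, 34, 40)}
Natural join on B: {(r, c, 36, 10, 10), (r, c, 36, 10, 16), (r, c, 36, 40, 5), (r, d, 5, 10, 10), (r, d, 5, 10, 16), (r, d, 5, 40, 5), (r, r, 36, 10, 10), (r, r, 36, 10, 16), (r, r, 36, 40, 5), (r, t, 8, 10, 10), (r, t, 8, 10, 16), (r, t, 8, 40, 5), (r, y, 34, 10, 10), (r, y, 34, 10, 16), (r, y, 34, 40, 5)}
Apply σ_{B >= E and E < 10}; surviving tuples: {(r, c, 36, 40, 5), (r, d, 5, 40, 5), (r, r, 36, 40, 5), (r, t, 8, 40, 5), (r, y, 34, 40, 5)}
Apply σ_{A != y and F = r}; surviving tuples: {(r, c, 36, 40, 5), (r, d, 5, 40, 5), (r, r, 36, 40, 5), (r, t, 8, 40, 5)}
π[G, B, E]: project onto (G, B, E) (1 duplicate(s) eliminated) → {(36, 40, 5), (5, 40, 5), (8, 40, 5)}

{(36, 40, 5), (5, 40, 5), (8, 40, 5)}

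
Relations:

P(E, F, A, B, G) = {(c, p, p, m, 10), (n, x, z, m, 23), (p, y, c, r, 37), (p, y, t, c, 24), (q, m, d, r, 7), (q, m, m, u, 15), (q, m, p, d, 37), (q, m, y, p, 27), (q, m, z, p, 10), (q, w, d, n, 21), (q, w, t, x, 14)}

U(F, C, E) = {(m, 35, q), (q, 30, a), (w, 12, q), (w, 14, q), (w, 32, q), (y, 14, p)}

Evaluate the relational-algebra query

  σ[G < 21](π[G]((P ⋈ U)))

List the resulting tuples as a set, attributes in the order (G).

P ⋈ U (natural join on E, F): {(p, y, c, r, 37, 14), (p, y, t, c, 24, 14), (q, m, d, r, 7, 35), (q, m, m, u, 15, 35), (q, m, p, d, 37, 35), (q, m, y, p, 27, 35), (q, m, z, p, 10, 35), (q, w, d, n, 21, 12), (q, w, d, n, 21, 14), (q, w, d, n, 21, 32), (q, w, t, x, 14, 12), (q, w, t, x, 14, 14), (q, w, t, x, 14, 32)}
π[G]: project onto (G) (5 duplicate(s) eliminated) → {10, 14, 15, 21, 24, 27, 37, 7}
σ[G < 21]: keep tuples satisfying G < 21 → {10, 14, 15, 7}

{10, 14, 15, 7}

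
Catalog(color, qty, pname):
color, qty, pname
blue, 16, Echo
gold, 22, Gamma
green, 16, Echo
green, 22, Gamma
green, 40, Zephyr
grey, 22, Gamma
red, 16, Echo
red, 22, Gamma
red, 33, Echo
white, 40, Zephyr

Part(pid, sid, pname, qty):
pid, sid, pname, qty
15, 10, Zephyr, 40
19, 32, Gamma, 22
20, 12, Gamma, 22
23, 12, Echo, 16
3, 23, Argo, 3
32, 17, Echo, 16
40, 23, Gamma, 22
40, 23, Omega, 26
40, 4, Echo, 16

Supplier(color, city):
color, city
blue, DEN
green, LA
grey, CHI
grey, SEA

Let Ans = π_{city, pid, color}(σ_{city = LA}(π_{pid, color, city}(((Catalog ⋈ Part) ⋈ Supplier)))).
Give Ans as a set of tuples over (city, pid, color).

{(LA, 15, green), (LA, 19, green), (LA, 20, green), (LA, 23, green), (LA, 32, green), (LA, 40, green)}

Natural join on qty, pname: {(blue, 16, Echo, 23, 12), (blue, 16, Echo, 32, 17), (blue, 16, Echo, 40, 4), (gold, 22, Gamma, 19, 32), (gold, 22, Gamma, 20, 12), (gold, 22, Gamma, 40, 23), (green, 16, Echo, 23, 12), (green, 16, Echo, 32, 17), (green, 16, Echo, 40, 4), (green, 22, Gamma, 19, 32), (green, 22, Gamma, 20, 12), (green, 22, Gamma, 40, 23), (green, 40, Zephyr, 15, 10), (grey, 22, Gamma, 19, 32), (grey, 22, Gamma, 20, 12), (grey, 22, Gamma, 40, 23), (red, 16, Echo, 23, 12), (red, 16, Echo, 32, 17), (red, 16, Echo, 40, 4), (red, 22, Gamma, 19, 32), (red, 22, Gamma, 20, 12), (red, 22, Gamma, 40, 23), (white, 40, Zephyr, 15, 10)}
Natural join on color: {(blue, 16, Echo, 23, 12, DEN), (blue, 16, Echo, 32, 17, DEN), (blue, 16, Echo, 40, 4, DEN), (green, 16, Echo, 23, 12, LA), (green, 16, Echo, 32, 17, LA), (green, 16, Echo, 40, 4, LA), (green, 22, Gamma, 19, 32, LA), (green, 22, Gamma, 20, 12, LA), (green, 22, Gamma, 40, 23, LA), (green, 40, Zephyr, 15, 10, LA), (grey, 22, Gamma, 19, 32, CHI), (grey, 22, Gamma, 19, 32, SEA), (grey, 22, Gamma, 20, 12, CHI), (grey, 22, Gamma, 20, 12, SEA), (grey, 22, Gamma, 40, 23, CHI), (grey, 22, Gamma, 40, 23, SEA)}
π[pid, color, city]: project onto (pid, color, city) (1 duplicate(s) eliminated) → {(15, green, LA), (19, green, LA), (19, grey, CHI), (19, grey, SEA), (20, green, LA), (20, grey, CHI), (20, grey, SEA), (23, blue, DEN), (23, green, LA), (32, blue, DEN), (32, green, LA), (40, blue, DEN), (40, green, LA), (40, grey, CHI), (40, grey, SEA)}
Apply σ_{city = LA}; surviving tuples: {(15, green, LA), (19, green, LA), (20, green, LA), (23, green, LA), (32, green, LA), (40, green, LA)}
π[city, pid, color]: project onto (city, pid, color) → {(LA, 15, green), (LA, 19, green), (LA, 20, green), (LA, 23, green), (LA, 32, green), (LA, 40, green)}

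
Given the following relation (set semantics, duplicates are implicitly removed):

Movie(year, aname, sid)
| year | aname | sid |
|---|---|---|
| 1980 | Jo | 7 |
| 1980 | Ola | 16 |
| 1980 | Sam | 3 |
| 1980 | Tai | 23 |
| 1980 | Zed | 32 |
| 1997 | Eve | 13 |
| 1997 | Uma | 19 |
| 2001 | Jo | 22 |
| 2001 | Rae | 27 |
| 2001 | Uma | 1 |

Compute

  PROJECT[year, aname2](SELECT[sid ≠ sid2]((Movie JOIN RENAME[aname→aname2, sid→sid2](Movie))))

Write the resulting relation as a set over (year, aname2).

ρ[aname→aname2, sid→sid2]: schema becomes (year, aname2, sid2); tuples unchanged.
Natural join on year: {(1980, Jo, 7, Jo, 7), (1980, Jo, 7, Ola, 16), (1980, Jo, 7, Sam, 3), (1980, Jo, 7, Tai, 23), (1980, Jo, 7, Zed, 32), (1980, Ola, 16, Jo, 7), (1980, Ola, 16, Ola, 16), (1980, Ola, 16, Sam, 3), (1980, Ola, 16, Tai, 23), (1980, Ola, 16, Zed, 32), (1980, Sam, 3, Jo, 7), (1980, Sam, 3, Ola, 16), (1980, Sam, 3, Sam, 3), (1980, Sam, 3, Tai, 23), (1980, Sam, 3, Zed, 32), (1980, Tai, 23, Jo, 7), (1980, Tai, 23, Ola, 16), (1980, Tai, 23, Sam, 3), (1980, Tai, 23, Tai, 23), (1980, Tai, 23, Zed, 32), (1980, Zed, 32, Jo, 7), (1980, Zed, 32, Ola, 16), (1980, Zed, 32, Sam, 3), (1980, Zed, 32, Tai, 23), (1980, Zed, 32, Zed, 32), (1997, Eve, 13, Eve, 13), (1997, Eve, 13, Uma, 19), (1997, Uma, 19, Eve, 13), (1997, Uma, 19, Uma, 19), (2001, Jo, 22, Jo, 22), (2001, Jo, 22, Rae, 27), (2001, Jo, 22, Uma, 1), (2001, Rae, 27, Jo, 22), (2001, Rae, 27, Rae, 27), (2001, Rae, 27, Uma, 1), (2001, Uma, 1, Jo, 22), (2001, Uma, 1, Rae, 27), (2001, Uma, 1, Uma, 1)}
Selection sid ≠ sid2: {(1980, Jo, 7, Ola, 16), (1980, Jo, 7, Sam, 3), (1980, Jo, 7, Tai, 23), (1980, Jo, 7, Zed, 32), (1980, Ola, 16, Jo, 7), (1980, Ola, 16, Sam, 3), (1980, Ola, 16, Tai, 23), (1980, Ola, 16, Zed, 32), (1980, Sam, 3, Jo, 7), (1980, Sam, 3, Ola, 16), (1980, Sam, 3, Tai, 23), (1980, Sam, 3, Zed, 32), (1980, Tai, 23, Jo, 7), (1980, Tai, 23, Ola, 16), (1980, Tai, 23, Sam, 3), (1980, Tai, 23, Zed, 32), (1980, Zed, 32, Jo, 7), (1980, Zed, 32, Ola, 16), (1980, Zed, 32, Sam, 3), (1980, Zed, 32, Tai, 23), (1997, Eve, 13, Uma, 19), (1997, Uma, 19, Eve, 13), (2001, Jo, 22, Rae, 27), (2001, Jo, 22, Uma, 1), (2001, Rae, 27, Jo, 22), (2001, Rae, 27, Uma, 1), (2001, Uma, 1, Jo, 22), (2001, Uma, 1, Rae, 27)}
Projecting to year, aname2 (18 duplicate(s) eliminated): {(1980, Jo), (1980, Ola), (1980, Sam), (1980, Tai), (1980, Zed), (1997, Eve), (1997, Uma), (2001, Jo), (2001, Rae), (2001, Uma)}

{(1980, Jo), (1980, Ola), (1980, Sam), (1980, Tai), (1980, Zed), (1997, Eve), (1997, Uma), (2001, Jo), (2001, Rae), (2001, Uma)}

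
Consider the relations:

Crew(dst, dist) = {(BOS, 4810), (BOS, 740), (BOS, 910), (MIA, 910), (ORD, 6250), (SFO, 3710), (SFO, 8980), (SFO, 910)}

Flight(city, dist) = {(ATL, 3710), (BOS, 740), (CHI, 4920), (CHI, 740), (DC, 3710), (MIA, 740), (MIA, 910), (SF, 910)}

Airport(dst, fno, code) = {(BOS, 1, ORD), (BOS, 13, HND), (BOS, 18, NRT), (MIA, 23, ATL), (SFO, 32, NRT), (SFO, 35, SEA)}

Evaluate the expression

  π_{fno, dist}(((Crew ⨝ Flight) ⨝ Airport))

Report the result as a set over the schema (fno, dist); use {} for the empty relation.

Joining Crew and Flight on dist yields {(BOS, 740, BOS), (BOS, 740, CHI), (BOS, 740, MIA), (BOS, 910, MIA), (BOS, 910, SF), (MIA, 910, MIA), (MIA, 910, SF), (SFO, 3710, ATL), (SFO, 3710, DC), (SFO, 910, MIA), (SFO, 910, SF)}.
Joining (Crew ⨝ Flight) and Airport on dst yields {(BOS, 740, BOS, 1, ORD), (BOS, 740, BOS, 13, HND), (BOS, 740, BOS, 18, NRT), (BOS, 740, CHI, 1, ORD), (BOS, 740, CHI, 13, HND), (BOS, 740, CHI, 18, NRT), (BOS, 740, MIA, 1, ORD), (BOS, 740, MIA, 13, HND), (BOS, 740, MIA, 18, NRT), (BOS, 910, MIA, 1, ORD), (BOS, 910, MIA, 13, HND), (BOS, 910, MIA, 18, NRT), (BOS, 910, SF, 1, ORD), (BOS, 910, SF, 13, HND), (BOS, 910, SF, 18, NRT), (MIA, 910, MIA, 23, ATL), (MIA, 910, SF, 23, ATL), (SFO, 3710, ATL, 32, NRT), (SFO, 3710, ATL, 35, SEA), (SFO, 3710, DC, 32, NRT), (SFO, 3710, DC, 35, SEA), (SFO, 910, MIA, 32, NRT), (SFO, 910, MIA, 35, SEA), (SFO, 910, SF, 32, NRT), (SFO, 910, SF, 35, SEA)}.
Keep only column(s) fno, dist (14 duplicate(s) eliminated): {(1, 740), (1, 910), (13, 740), (13, 910), (18, 740), (18, 910), (23, 910), (32, 3710), (32, 910), (35, 3710), (35, 910)}

{(1, 740), (1, 910), (13, 740), (13, 910), (18, 740), (18, 910), (23, 910), (32, 3710), (32, 910), (35, 3710), (35, 910)}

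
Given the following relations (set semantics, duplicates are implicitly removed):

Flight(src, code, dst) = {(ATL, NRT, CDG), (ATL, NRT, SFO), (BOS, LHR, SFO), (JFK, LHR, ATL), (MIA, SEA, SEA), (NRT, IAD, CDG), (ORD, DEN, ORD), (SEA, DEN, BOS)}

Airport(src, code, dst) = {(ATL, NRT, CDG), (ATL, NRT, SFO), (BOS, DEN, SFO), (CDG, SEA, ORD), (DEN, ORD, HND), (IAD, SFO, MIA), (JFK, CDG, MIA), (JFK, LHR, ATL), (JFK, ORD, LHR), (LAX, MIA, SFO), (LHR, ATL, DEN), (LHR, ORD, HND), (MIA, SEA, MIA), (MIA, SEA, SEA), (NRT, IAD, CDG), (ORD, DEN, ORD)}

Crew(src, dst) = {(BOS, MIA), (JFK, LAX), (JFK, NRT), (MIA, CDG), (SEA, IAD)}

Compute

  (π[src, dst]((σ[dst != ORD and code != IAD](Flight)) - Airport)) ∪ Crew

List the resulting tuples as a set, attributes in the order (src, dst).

{(BOS, MIA), (BOS, SFO), (JFK, LAX), (JFK, NRT), (MIA, CDG), (SEA, BOS), (SEA, IAD)}

Apply σ_{dst != ORD and code != IAD}; surviving tuples: {(ATL, NRT, CDG), (ATL, NRT, SFO), (BOS, LHR, SFO), (JFK, LHR, ATL), (MIA, SEA, SEA), (SEA, DEN, BOS)}
Set difference of the two operands is {(BOS, LHR, SFO), (SEA, DEN, BOS)}.
Keep only column(s) src, dst: {(BOS, SFO), (SEA, BOS)}
Set union of the two operands is {(BOS, MIA), (BOS, SFO), (JFK, LAX), (JFK, NRT), (MIA, CDG), (SEA, BOS), (SEA, IAD)}.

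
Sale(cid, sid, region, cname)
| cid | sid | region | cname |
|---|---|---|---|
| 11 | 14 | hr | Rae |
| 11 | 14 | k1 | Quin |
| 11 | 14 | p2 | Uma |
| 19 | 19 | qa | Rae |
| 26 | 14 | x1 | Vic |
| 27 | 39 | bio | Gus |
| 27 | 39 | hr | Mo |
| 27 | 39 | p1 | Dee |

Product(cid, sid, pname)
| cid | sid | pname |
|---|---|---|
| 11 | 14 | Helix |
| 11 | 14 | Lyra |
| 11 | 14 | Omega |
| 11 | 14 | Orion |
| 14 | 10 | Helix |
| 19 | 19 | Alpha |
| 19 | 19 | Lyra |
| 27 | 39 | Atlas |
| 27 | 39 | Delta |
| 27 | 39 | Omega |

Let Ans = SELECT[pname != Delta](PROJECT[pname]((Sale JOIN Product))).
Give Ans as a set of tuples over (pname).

Natural join on cid, sid: {(11, 14, hr, Rae, Helix), (11, 14, hr, Rae, Lyra), (11, 14, hr, Rae, Omega), (11, 14, hr, Rae, Orion), (11, 14, k1, Quin, Helix), (11, 14, k1, Quin, Lyra), (11, 14, k1, Quin, Omega), (11, 14, k1, Quin, Orion), (11, 14, p2, Uma, Helix), (11, 14, p2, Uma, Lyra), (11, 14, p2, Uma, Omega), (11, 14, p2, Uma, Orion), (19, 19, qa, Rae, Alpha), (19, 19, qa, Rae, Lyra), (27, 39, bio, Gus, Atlas), (27, 39, bio, Gus, Delta), (27, 39, bio, Gus, Omega), (27, 39, hr, Mo, Atlas), (27, 39, hr, Mo, Delta), (27, 39, hr, Mo, Omega), (27, 39, p1, Dee, Atlas), (27, 39, p1, Dee, Delta), (27, 39, p1, Dee, Omega)}
Keep only column(s) pname (16 duplicate(s) eliminated): {Alpha, Atlas, Delta, Helix, Lyra, Omega, Orion}
Apply σ_{pname != Delta}; surviving tuples: {Alpha, Atlas, Helix, Lyra, Omega, Orion}

{Alpha, Atlas, Helix, Lyra, Omega, Orion}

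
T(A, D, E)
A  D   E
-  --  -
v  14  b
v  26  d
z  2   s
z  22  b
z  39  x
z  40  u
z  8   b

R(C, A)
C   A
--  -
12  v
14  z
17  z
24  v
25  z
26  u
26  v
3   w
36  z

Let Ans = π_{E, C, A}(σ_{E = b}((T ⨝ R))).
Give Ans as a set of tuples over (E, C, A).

Natural join on A: {(v, 14, b, 12), (v, 14, b, 24), (v, 14, b, 26), (v, 26, d, 12), (v, 26, d, 24), (v, 26, d, 26), (z, 2, s, 14), (z, 2, s, 17), (z, 2, s, 25), (z, 2, s, 36), (z, 22, b, 14), (z, 22, b, 17), (z, 22, b, 25), (z, 22, b, 36), (z, 39, x, 14), (z, 39, x, 17), (z, 39, x, 25), (z, 39, x, 36), (z, 40, u, 14), (z, 40, u, 17), (z, 40, u, 25), (z, 40, u, 36), (z, 8, b, 14), (z, 8, b, 17), (z, 8, b, 25), (z, 8, b, 36)}
σ[E = b]: keep tuples satisfying E = b → {(v, 14, b, 12), (v, 14, b, 24), (v, 14, b, 26), (z, 22, b, 14), (z, 22, b, 17), (z, 22, b, 25), (z, 22, b, 36), (z, 8, b, 14), (z, 8, b, 17), (z, 8, b, 25), (z, 8, b, 36)}
π_{E, C, A} gives {(b, 12, v), (b, 14, z), (b, 17, z), (b, 24, v), (b, 25, z), (b, 26, v), (b, 36, z)} (4 duplicate(s) eliminated).

{(b, 12, v), (b, 14, z), (b, 17, z), (b, 24, v), (b, 25, z), (b, 26, v), (b, 36, z)}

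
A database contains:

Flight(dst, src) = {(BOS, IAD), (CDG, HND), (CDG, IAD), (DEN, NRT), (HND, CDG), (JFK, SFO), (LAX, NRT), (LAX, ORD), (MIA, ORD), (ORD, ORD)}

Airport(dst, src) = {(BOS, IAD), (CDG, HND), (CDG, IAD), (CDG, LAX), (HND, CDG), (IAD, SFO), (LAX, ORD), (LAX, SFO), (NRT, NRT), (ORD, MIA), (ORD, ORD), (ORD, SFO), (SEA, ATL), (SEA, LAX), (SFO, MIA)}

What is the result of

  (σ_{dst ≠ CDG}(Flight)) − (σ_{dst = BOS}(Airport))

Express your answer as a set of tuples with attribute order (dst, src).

Apply σ_{dst ≠ CDG}; surviving tuples: {(BOS, IAD), (DEN, NRT), (HND, CDG), (JFK, SFO), (LAX, NRT), (LAX, ORD), (MIA, ORD), (ORD, ORD)}
Apply σ_{dst = BOS}; surviving tuples: {(BOS, IAD)}
Set difference of the two operands is {(DEN, NRT), (HND, CDG), (JFK, SFO), (LAX, NRT), (LAX, ORD), (MIA, ORD), (ORD, ORD)}.

{(DEN, NRT), (HND, CDG), (JFK, SFO), (LAX, NRT), (LAX, ORD), (MIA, ORD), (ORD, ORD)}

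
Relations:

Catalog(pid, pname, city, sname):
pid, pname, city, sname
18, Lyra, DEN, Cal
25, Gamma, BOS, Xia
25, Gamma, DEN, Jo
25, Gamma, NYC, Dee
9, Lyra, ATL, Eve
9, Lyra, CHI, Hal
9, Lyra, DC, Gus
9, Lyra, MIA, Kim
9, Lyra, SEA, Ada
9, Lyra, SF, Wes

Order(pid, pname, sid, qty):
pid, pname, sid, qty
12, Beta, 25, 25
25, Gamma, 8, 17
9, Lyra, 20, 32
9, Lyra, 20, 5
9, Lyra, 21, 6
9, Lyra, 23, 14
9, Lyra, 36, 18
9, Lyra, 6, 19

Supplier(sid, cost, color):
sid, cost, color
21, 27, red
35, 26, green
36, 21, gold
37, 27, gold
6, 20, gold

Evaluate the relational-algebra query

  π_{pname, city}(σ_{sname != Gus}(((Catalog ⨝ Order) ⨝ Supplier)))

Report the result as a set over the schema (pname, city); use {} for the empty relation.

{(Lyra, ATL), (Lyra, CHI), (Lyra, MIA), (Lyra, SEA), (Lyra, SF)}

Catalog ⋈ Order (natural join on pid, pname): {(25, Gamma, BOS, Xia, 8, 17), (25, Gamma, DEN, Jo, 8, 17), (25, Gamma, NYC, Dee, 8, 17), (9, Lyra, ATL, Eve, 20, 32), (9, Lyra, ATL, Eve, 20, 5), (9, Lyra, ATL, Eve, 21, 6), (9, Lyra, ATL, Eve, 23, 14), (9, Lyra, ATL, Eve, 36, 18), (9, Lyra, ATL, Eve, 6, 19), (9, Lyra, CHI, Hal, 20, 32), (9, Lyra, CHI, Hal, 20, 5), (9, Lyra, CHI, Hal, 21, 6), (9, Lyra, CHI, Hal, 23, 14), (9, Lyra, CHI, Hal, 36, 18), (9, Lyra, CHI, Hal, 6, 19), (9, Lyra, DC, Gus, 20, 32), (9, Lyra, DC, Gus, 20, 5), (9, Lyra, DC, Gus, 21, 6), (9, Lyra, DC, Gus, 23, 14), (9, Lyra, DC, Gus, 36, 18), (9, Lyra, DC, Gus, 6, 19), (9, Lyra, MIA, Kim, 20, 32), (9, Lyra, MIA, Kim, 20, 5), (9, Lyra, MIA, Kim, 21, 6), (9, Lyra, MIA, Kim, 23, 14), (9, Lyra, MIA, Kim, 36, 18), (9, Lyra, MIA, Kim, 6, 19), (9, Lyra, SEA, Ada, 20, 32), (9, Lyra, SEA, Ada, 20, 5), (9, Lyra, SEA, Ada, 21, 6), (9, Lyra, SEA, Ada, 23, 14), (9, Lyra, SEA, Ada, 36, 18), (9, Lyra, SEA, Ada, 6, 19), (9, Lyra, SF, Wes, 20, 32), (9, Lyra, SF, Wes, 20, 5), (9, Lyra, SF, Wes, 21, 6), (9, Lyra, SF, Wes, 23, 14), (9, Lyra, SF, Wes, 36, 18), (9, Lyra, SF, Wes, 6, 19)}
(Catalog ⨝ Order) ⋈ Supplier (natural join on sid): {(9, Lyra, ATL, Eve, 21, 6, 27, red), (9, Lyra, ATL, Eve, 36, 18, 21, gold), (9, Lyra, ATL, Eve, 6, 19, 20, gold), (9, Lyra, CHI, Hal, 21, 6, 27, red), (9, Lyra, CHI, Hal, 36, 18, 21, gold), (9, Lyra, CHI, Hal, 6, 19, 20, gold), (9, Lyra, DC, Gus, 21, 6, 27, red), (9, Lyra, DC, Gus, 36, 18, 21, gold), (9, Lyra, DC, Gus, 6, 19, 20, gold), (9, Lyra, MIA, Kim, 21, 6, 27, red), (9, Lyra, MIA, Kim, 36, 18, 21, gold), (9, Lyra, MIA, Kim, 6, 19, 20, gold), (9, Lyra, SEA, Ada, 21, 6, 27, red), (9, Lyra, SEA, Ada, 36, 18, 21, gold), (9, Lyra, SEA, Ada, 6, 19, 20, gold), (9, Lyra, SF, Wes, 21, 6, 27, red), (9, Lyra, SF, Wes, 36, 18, 21, gold), (9, Lyra, SF, Wes, 6, 19, 20, gold)}
Filtering on sname != Gus leaves {(9, Lyra, ATL, Eve, 21, 6, 27, red), (9, Lyra, ATL, Eve, 36, 18, 21, gold), (9, Lyra, ATL, Eve, 6, 19, 20, gold), (9, Lyra, CHI, Hal, 21, 6, 27, red), (9, Lyra, CHI, Hal, 36, 18, 21, gold), (9, Lyra, CHI, Hal, 6, 19, 20, gold), (9, Lyra, MIA, Kim, 21, 6, 27, red), (9, Lyra, MIA, Kim, 36, 18, 21, gold), (9, Lyra, MIA, Kim, 6, 19, 20, gold), (9, Lyra, SEA, Ada, 21, 6, 27, red), (9, Lyra, SEA, Ada, 36, 18, 21, gold), (9, Lyra, SEA, Ada, 6, 19, 20, gold), (9, Lyra, SF, Wes, 21, 6, 27, red), (9, Lyra, SF, Wes, 36, 18, 21, gold), (9, Lyra, SF, Wes, 6, 19, 20, gold)}.
Keep only column(s) pname, city (10 duplicate(s) eliminated): {(Lyra, ATL), (Lyra, CHI), (Lyra, MIA), (Lyra, SEA), (Lyra, SF)}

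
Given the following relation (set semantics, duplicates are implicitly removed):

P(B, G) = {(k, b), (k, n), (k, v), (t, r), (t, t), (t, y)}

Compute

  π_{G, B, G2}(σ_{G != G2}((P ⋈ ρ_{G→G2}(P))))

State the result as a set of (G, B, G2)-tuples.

{(b, k, n), (b, k, v), (n, k, b), (n, k, v), (r, t, t), (r, t, y), (t, t, r), (t, t, y), (v, k, b), (v, k, n), (y, t, r), (y, t, t)}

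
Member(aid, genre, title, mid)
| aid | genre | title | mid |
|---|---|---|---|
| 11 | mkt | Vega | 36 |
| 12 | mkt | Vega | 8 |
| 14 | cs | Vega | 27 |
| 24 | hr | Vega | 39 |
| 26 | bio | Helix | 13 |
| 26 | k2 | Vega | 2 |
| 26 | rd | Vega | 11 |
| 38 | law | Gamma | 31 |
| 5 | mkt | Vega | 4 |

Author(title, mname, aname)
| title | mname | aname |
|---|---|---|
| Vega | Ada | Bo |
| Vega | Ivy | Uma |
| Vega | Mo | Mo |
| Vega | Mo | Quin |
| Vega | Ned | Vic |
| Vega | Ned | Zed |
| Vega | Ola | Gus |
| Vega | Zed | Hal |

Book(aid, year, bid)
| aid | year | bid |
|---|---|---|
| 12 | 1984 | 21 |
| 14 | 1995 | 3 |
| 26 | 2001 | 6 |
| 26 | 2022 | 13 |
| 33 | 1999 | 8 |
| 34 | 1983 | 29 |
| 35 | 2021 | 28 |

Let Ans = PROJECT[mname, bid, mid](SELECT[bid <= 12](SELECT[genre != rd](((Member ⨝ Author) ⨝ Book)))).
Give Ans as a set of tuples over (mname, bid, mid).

{(Ada, 3, 27), (Ada, 6, 2), (Ivy, 3, 27), (Ivy, 6, 2), (Mo, 3, 27), (Mo, 6, 2), (Ned, 3, 27), (Ned, 6, 2), (Ola, 3, 27), (Ola, 6, 2), (Zed, 3, 27), (Zed, 6, 2)}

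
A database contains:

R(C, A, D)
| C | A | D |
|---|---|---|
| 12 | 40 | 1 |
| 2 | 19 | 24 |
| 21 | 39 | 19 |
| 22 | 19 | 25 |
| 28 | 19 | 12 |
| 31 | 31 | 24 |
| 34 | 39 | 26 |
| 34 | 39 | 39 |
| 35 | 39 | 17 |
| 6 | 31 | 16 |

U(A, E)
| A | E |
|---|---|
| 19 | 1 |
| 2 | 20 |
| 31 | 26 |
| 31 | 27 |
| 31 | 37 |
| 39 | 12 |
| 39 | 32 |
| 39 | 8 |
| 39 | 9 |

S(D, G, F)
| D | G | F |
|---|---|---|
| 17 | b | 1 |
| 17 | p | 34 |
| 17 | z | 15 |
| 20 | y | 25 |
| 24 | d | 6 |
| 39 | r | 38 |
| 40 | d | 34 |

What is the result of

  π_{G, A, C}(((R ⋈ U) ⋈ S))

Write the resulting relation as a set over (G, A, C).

{(b, 39, 35), (d, 19, 2), (d, 31, 31), (p, 39, 35), (r, 39, 34), (z, 39, 35)}

Joining R and U on A yields {(2, 19, 24, 1), (21, 39, 19, 12), (21, 39, 19, 32), (21, 39, 19, 8), (21, 39, 19, 9), (22, 19, 25, 1), (28, 19, 12, 1), (31, 31, 24, 26), (31, 31, 24, 27), (31, 31, 24, 37), (34, 39, 26, 12), (34, 39, 26, 32), (34, 39, 26, 8), (34, 39, 26, 9), (34, 39, 39, 12), (34, 39, 39, 32), (34, 39, 39, 8), (34, 39, 39, 9), (35, 39, 17, 12), (35, 39, 17, 32), (35, 39, 17, 8), (35, 39, 17, 9), (6, 31, 16, 26), (6, 31, 16, 27), (6, 31, 16, 37)}.
Joining (R ⋈ U) and S on D yields {(2, 19, 24, 1, d, 6), (31, 31, 24, 26, d, 6), (31, 31, 24, 27, d, 6), (31, 31, 24, 37, d, 6), (34, 39, 39, 12, r, 38), (34, 39, 39, 32, r, 38), (34, 39, 39, 8, r, 38), (34, 39, 39, 9, r, 38), (35, 39, 17, 12, b, 1), (35, 39, 17, 12, p, 34), (35, 39, 17, 12, z, 15), (35, 39, 17, 32, b, 1), (35, 39, 17, 32, p, 34), (35, 39, 17, 32, z, 15), (35, 39, 17, 8, b, 1), (35, 39, 17, 8, p, 34), (35, 39, 17, 8, z, 15), (35, 39, 17, 9, b, 1), (35, 39, 17, 9, p, 34), (35, 39, 17, 9, z, 15)}.
π_{G, A, C} gives {(b, 39, 35), (d, 19, 2), (d, 31, 31), (p, 39, 35), (r, 39, 34), (z, 39, 35)} (14 duplicate(s) eliminated).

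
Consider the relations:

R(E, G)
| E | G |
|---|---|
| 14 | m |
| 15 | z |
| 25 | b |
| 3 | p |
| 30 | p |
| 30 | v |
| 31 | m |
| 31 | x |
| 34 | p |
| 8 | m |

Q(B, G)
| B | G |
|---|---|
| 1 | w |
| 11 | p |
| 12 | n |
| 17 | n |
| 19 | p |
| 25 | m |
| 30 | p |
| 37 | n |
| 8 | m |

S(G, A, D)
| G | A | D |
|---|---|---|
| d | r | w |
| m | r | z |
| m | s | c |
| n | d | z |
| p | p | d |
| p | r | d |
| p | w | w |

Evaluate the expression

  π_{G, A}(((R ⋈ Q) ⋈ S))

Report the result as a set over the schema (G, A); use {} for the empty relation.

{(m, r), (m, s), (p, p), (p, r), (p, w)}

Joining R and Q on G yields {(14, m, 25), (14, m, 8), (3, p, 11), (3, p, 19), (3, p, 30), (30, p, 11), (30, p, 19), (30, p, 30), (31, m, 25), (31, m, 8), (34, p, 11), (34, p, 19), (34, p, 30), (8, m, 25), (8, m, 8)}.
Joining (R ⋈ Q) and S on G yields {(14, m, 25, r, z), (14, m, 25, s, c), (14, m, 8, r, z), (14, m, 8, s, c), (3, p, 11, p, d), (3, p, 11, r, d), (3, p, 11, w, w), (3, p, 19, p, d), (3, p, 19, r, d), (3, p, 19, w, w), (3, p, 30, p, d), (3, p, 30, r, d), (3, p, 30, w, w), (30, p, 11, p, d), (30, p, 11, r, d), (30, p, 11, w, w), (30, p, 19, p, d), (30, p, 19, r, d), (30, p, 19, w, w), (30, p, 30, p, d), (30, p, 30, r, d), (30, p, 30, w, w), (31, m, 25, r, z), (31, m, 25, s, c), (31, m, 8, r, z), (31, m, 8, s, c), (34, p, 11, p, d), (34, p, 11, r, d), (34, p, 11, w, w), (34, p, 19, p, d), (34, p, 19, r, d), (34, p, 19, w, w), (34, p, 30, p, d), (34, p, 30, r, d), (34, p, 30, w, w), (8, m, 25, r, z), (8, m, 25, s, c), (8, m, 8, r, z), (8, m, 8, s, c)}.
Projecting to G, A (34 duplicate(s) eliminated): {(m, r), (m, s), (p, p), (p, r), (p, w)}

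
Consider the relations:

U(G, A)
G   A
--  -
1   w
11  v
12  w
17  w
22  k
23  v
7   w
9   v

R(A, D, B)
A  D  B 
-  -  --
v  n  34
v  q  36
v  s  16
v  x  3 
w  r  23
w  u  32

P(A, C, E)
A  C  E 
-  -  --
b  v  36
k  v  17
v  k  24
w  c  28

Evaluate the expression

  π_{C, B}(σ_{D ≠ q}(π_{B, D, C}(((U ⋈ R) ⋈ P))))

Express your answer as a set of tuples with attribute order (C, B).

Joining U and R on A yields {(1, w, r, 23), (1, w, u, 32), (11, v, n, 34), (11, v, q, 36), (11, v, s, 16), (11, v, x, 3), (12, w, r, 23), (12, w, u, 32), (17, w, r, 23), (17, w, u, 32), (23, v, n, 34), (23, v, q, 36), (23, v, s, 16), (23, v, x, 3), (7, w, r, 23), (7, w, u, 32), (9, v, n, 34), (9, v, q, 36), (9, v, s, 16), (9, v, x, 3)}.
Joining (U ⋈ R) and P on A yields {(1, w, r, 23, c, 28), (1, w, u, 32, c, 28), (11, v, n, 34, k, 24), (11, v, q, 36, k, 24), (11, v, s, 16, k, 24), (11, v, x, 3, k, 24), (12, w, r, 23, c, 28), (12, w, u, 32, c, 28), (17, w, r, 23, c, 28), (17, w, u, 32, c, 28), (23, v, n, 34, k, 24), (23, v, q, 36, k, 24), (23, v, s, 16, k, 24), (23, v, x, 3, k, 24), (7, w, r, 23, c, 28), (7, w, u, 32, c, 28), (9, v, n, 34, k, 24), (9, v, q, 36, k, 24), (9, v, s, 16, k, 24), (9, v, x, 3, k, 24)}.
π[B, D, C]: project onto (B, D, C) (14 duplicate(s) eliminated) → {(16, s, k), (23, r, c), (3, x, k), (32, u, c), (34, n, k), (36, q, k)}
Filtering on D ≠ q leaves {(16, s, k), (23, r, c), (3, x, k), (32, u, c), (34, n, k)}.
π[C, B]: project onto (C, B) → {(c, 23), (c, 32), (k, 16), (k, 3), (k, 34)}

{(c, 23), (c, 32), (k, 16), (k, 3), (k, 34)}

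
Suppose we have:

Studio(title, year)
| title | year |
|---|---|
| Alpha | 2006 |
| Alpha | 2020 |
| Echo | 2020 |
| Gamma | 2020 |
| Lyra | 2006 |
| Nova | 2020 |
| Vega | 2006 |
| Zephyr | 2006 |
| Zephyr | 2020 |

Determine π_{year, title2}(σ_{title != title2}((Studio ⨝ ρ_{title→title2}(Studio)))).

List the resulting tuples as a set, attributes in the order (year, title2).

{(2006, Alpha), (2006, Lyra), (2006, Vega), (2006, Zephyr), (2020, Alpha), (2020, Echo), (2020, Gamma), (2020, Nova), (2020, Zephyr)}

ρ[title→title2]: schema becomes (title2, year); tuples unchanged.
Studio ⋈ ρ_{title→title2}(Studio) (natural join on year): {(Alpha, 2006, Alpha), (Alpha, 2006, Lyra), (Alpha, 2006, Vega), (Alpha, 2006, Zephyr), (Alpha, 2020, Alpha), (Alpha, 2020, Echo), (Alpha, 2020, Gamma), (Alpha, 2020, Nova), (Alpha, 2020, Zephyr), (Echo, 2020, Alpha), (Echo, 2020, Echo), (Echo, 2020, Gamma), (Echo, 2020, Nova), (Echo, 2020, Zephyr), (Gamma, 2020, Alpha), (Gamma, 2020, Echo), (Gamma, 2020, Gamma), (Gamma, 2020, Nova), (Gamma, 2020, Zephyr), (Lyra, 2006, Alpha), (Lyra, 2006, Lyra), (Lyra, 2006, Vega), (Lyra, 2006, Zephyr), (Nova, 2020, Alpha), (Nova, 2020, Echo), (Nova, 2020, Gamma), (Nova, 2020, Nova), (Nova, 2020, Zephyr), (Vega, 2006, Alpha), (Vega, 2006, Lyra), (Vega, 2006, Vega), (Vega, 2006, Zephyr), (Zephyr, 2006, Alpha), (Zephyr, 2006, Lyra), (Zephyr, 2006, Vega), (Zephyr, 2006, Zephyr), (Zephyr, 2020, Alpha), (Zephyr, 2020, Echo), (Zephyr, 2020, Gamma), (Zephyr, 2020, Nova), (Zephyr, 2020, Zephyr)}
Apply σ_{title != title2}; surviving tuples: {(Alpha, 2006, Lyra), (Alpha, 2006, Vega), (Alpha, 2006, Zephyr), (Alpha, 2020, Echo), (Alpha, 2020, Gamma), (Alpha, 2020, Nova), (Alpha, 2020, Zephyr), (Echo, 2020, Alpha), (Echo, 2020, Gamma), (Echo, 2020, Nova), (Echo, 2020, Zephyr), (Gamma, 2020, Alpha), (Gamma, 2020, Echo), (Gamma, 2020, Nova), (Gamma, 2020, Zephyr), (Lyra, 2006, Alpha), (Lyra, 2006, Vega), (Lyra, 2006, Zephyr), (Nova, 2020, Alpha), (Nova, 2020, Echo), (Nova, 2020, Gamma), (Nova, 2020, Zephyr), (Vega, 2006, Alpha), (Vega, 2006, Lyra), (Vega, 2006, Zephyr), (Zephyr, 2006, Alpha), (Zephyr, 2006, Lyra), (Zephyr, 2006, Vega), (Zephyr, 2020, Alpha), (Zephyr, 2020, Echo), (Zephyr, 2020, Gamma), (Zephyr, 2020, Nova)}
π_{year, title2} gives {(2006, Alpha), (2006, Lyra), (2006, Vega), (2006, Zephyr), (2020, Alpha), (2020, Echo), (2020, Gamma), (2020, Nova), (2020, Zephyr)} (23 duplicate(s) eliminated).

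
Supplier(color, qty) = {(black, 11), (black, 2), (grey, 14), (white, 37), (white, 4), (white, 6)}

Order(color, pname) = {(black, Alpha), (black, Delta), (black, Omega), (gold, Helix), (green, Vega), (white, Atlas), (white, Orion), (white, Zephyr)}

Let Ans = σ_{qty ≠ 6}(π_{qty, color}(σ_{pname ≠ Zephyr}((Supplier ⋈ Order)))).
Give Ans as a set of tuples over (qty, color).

Natural join on color: {(black, 11, Alpha), (black, 11, Delta), (black, 11, Omega), (black, 2, Alpha), (black, 2, Delta), (black, 2, Omega), (white, 37, Atlas), (white, 37, Orion), (white, 37, Zephyr), (white, 4, Atlas), (white, 4, Orion), (white, 4, Zephyr), (white, 6, Atlas), (white, 6, Orion), (white, 6, Zephyr)}
Apply σ_{pname ≠ Zephyr}; surviving tuples: {(black, 11, Alpha), (black, 11, Delta), (black, 11, Omega), (black, 2, Alpha), (black, 2, Delta), (black, 2, Omega), (white, 37, Atlas), (white, 37, Orion), (white, 4, Atlas), (white, 4, Orion), (white, 6, Atlas), (white, 6, Orion)}
π[qty, color]: project onto (qty, color) (7 duplicate(s) eliminated) → {(11, black), (2, black), (37, white), (4, white), (6, white)}
Apply σ_{qty ≠ 6}; surviving tuples: {(11, black), (2, black), (37, white), (4, white)}

{(11, black), (2, black), (37, white), (4, white)}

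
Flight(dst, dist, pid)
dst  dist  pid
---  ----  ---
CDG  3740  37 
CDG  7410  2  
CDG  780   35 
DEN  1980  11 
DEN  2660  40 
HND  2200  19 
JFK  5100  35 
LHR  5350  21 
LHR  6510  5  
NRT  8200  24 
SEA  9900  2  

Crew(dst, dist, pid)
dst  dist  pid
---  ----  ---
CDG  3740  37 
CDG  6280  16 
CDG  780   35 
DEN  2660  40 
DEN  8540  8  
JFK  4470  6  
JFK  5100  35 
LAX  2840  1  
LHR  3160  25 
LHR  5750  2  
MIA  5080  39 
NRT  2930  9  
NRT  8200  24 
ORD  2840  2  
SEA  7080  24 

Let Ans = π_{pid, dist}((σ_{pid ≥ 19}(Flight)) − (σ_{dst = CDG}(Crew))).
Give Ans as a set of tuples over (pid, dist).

Filtering on pid ≥ 19 leaves {(CDG, 3740, 37), (CDG, 780, 35), (DEN, 2660, 40), (HND, 2200, 19), (JFK, 5100, 35), (LHR, 5350, 21), (NRT, 8200, 24)}.
Filtering on dst = CDG leaves {(CDG, 3740, 37), (CDG, 6280, 16), (CDG, 780, 35)}.
Difference: {(CDG, 3740, 37), (CDG, 780, 35), (DEN, 2660, 40), (HND, 2200, 19), (JFK, 5100, 35), (LHR, 5350, 21), (NRT, 8200, 24)} with {(CDG, 3740, 37), (CDG, 6280, 16), (CDG, 780, 35)} → {(DEN, 2660, 40), (HND, 2200, 19), (JFK, 5100, 35), (LHR, 5350, 21), (NRT, 8200, 24)}
π[pid, dist]: project onto (pid, dist) → {(19, 2200), (21, 5350), (24, 8200), (35, 5100), (40, 2660)}

{(19, 2200), (21, 5350), (24, 8200), (35, 5100), (40, 2660)}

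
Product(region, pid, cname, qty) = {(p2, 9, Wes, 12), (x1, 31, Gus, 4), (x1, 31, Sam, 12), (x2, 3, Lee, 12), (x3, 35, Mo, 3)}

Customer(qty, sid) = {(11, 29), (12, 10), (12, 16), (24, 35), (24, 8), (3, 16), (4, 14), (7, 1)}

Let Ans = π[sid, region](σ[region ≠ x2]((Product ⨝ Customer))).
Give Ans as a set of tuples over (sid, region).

{(10, p2), (10, x1), (14, x1), (16, p2), (16, x1), (16, x3)}

Product ⋈ Customer (natural join on qty): {(p2, 9, Wes, 12, 10), (p2, 9, Wes, 12, 16), (x1, 31, Gus, 4, 14), (x1, 31, Sam, 12, 10), (x1, 31, Sam, 12, 16), (x2, 3, Lee, 12, 10), (x2, 3, Lee, 12, 16), (x3, 35, Mo, 3, 16)}
Filtering on region ≠ x2 leaves {(p2, 9, Wes, 12, 10), (p2, 9, Wes, 12, 16), (x1, 31, Gus, 4, 14), (x1, 31, Sam, 12, 10), (x1, 31, Sam, 12, 16), (x3, 35, Mo, 3, 16)}.
Keep only column(s) sid, region: {(10, p2), (10, x1), (14, x1), (16, p2), (16, x1), (16, x3)}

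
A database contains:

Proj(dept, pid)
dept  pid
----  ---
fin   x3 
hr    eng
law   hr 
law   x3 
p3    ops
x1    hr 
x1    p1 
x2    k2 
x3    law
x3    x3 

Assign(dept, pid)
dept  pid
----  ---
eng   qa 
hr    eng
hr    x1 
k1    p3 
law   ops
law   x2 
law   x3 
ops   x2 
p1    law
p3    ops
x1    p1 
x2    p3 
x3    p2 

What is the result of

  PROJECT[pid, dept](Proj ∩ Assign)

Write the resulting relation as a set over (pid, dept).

{(eng, hr), (ops, p3), (p1, x1), (x3, law)}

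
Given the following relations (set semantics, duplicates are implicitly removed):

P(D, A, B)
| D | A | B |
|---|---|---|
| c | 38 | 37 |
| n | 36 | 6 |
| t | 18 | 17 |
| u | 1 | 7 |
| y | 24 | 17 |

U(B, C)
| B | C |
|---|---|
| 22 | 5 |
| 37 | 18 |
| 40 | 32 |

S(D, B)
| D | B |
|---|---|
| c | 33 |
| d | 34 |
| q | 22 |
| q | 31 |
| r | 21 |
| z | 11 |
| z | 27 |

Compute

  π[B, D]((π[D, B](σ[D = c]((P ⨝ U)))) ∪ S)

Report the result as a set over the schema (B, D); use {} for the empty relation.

{(11, z), (21, r), (22, q), (27, z), (31, q), (33, c), (34, d), (37, c)}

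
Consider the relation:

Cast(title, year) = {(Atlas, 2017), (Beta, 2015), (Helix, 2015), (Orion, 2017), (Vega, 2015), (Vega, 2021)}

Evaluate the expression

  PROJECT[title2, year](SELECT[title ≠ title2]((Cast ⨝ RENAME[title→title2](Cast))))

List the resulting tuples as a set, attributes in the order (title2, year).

{(Atlas, 2017), (Beta, 2015), (Helix, 2015), (Orion, 2017), (Vega, 2015)}

ρ[title→title2]: schema becomes (title2, year); tuples unchanged.
Cast ⋈ RENAME[title→title2](Cast) (natural join on year): {(Atlas, 2017, Atlas), (Atlas, 2017, Orion), (Beta, 2015, Beta), (Beta, 2015, Helix), (Beta, 2015, Vega), (Helix, 2015, Beta), (Helix, 2015, Helix), (Helix, 2015, Vega), (Orion, 2017, Atlas), (Orion, 2017, Orion), (Vega, 2015, Beta), (Vega, 2015, Helix), (Vega, 2015, Vega), (Vega, 2021, Vega)}
Selection title ≠ title2: {(Atlas, 2017, Orion), (Beta, 2015, Helix), (Beta, 2015, Vega), (Helix, 2015, Beta), (Helix, 2015, Vega), (Orion, 2017, Atlas), (Vega, 2015, Beta), (Vega, 2015, Helix)}
π_{title2, year} gives {(Atlas, 2017), (Beta, 2015), (Helix, 2015), (Orion, 2017), (Vega, 2015)} (3 duplicate(s) eliminated).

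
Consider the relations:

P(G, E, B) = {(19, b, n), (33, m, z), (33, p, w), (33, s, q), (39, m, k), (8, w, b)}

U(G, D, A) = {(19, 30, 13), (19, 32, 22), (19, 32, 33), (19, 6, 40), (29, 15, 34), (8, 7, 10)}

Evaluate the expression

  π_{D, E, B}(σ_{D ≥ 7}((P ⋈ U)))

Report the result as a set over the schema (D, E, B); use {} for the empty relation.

{(30, b, n), (32, b, n), (7, w, b)}

P ⋈ U (natural join on G): {(19, b, n, 30, 13), (19, b, n, 32, 22), (19, b, n, 32, 33), (19, b, n, 6, 40), (8, w, b, 7, 10)}
Filtering on D ≥ 7 leaves {(19, b, n, 30, 13), (19, b, n, 32, 22), (19, b, n, 32, 33), (8, w, b, 7, 10)}.
Projecting to D, E, B (1 duplicate(s) eliminated): {(30, b, n), (32, b, n), (7, w, b)}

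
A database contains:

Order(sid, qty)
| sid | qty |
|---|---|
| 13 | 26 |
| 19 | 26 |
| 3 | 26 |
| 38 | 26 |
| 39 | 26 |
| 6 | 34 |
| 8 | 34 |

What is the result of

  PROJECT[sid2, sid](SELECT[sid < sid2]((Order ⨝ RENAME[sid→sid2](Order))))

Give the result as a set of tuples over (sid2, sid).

ρ[sid→sid2]: schema becomes (sid2, qty); tuples unchanged.
Natural join on qty: {(13, 26, 13), (13, 26, 19), (13, 26, 3), (13, 26, 38), (13, 26, 39), (19, 26, 13), (19, 26, 19), (19, 26, 3), (19, 26, 38), (19, 26, 39), (3, 26, 13), (3, 26, 19), (3, 26, 3), (3, 26, 38), (3, 26, 39), (38, 26, 13), (38, 26, 19), (38, 26, 3), (38, 26, 38), (38, 26, 39), (39, 26, 13), (39, 26, 19), (39, 26, 3), (39, 26, 38), (39, 26, 39), (6, 34, 6), (6, 34, 8), (8, 34, 6), (8, 34, 8)}
Selection sid < sid2: {(13, 26, 19), (13, 26, 38), (13, 26, 39), (19, 26, 38), (19, 26, 39), (3, 26, 13), (3, 26, 19), (3, 26, 38), (3, 26, 39), (38, 26, 39), (6, 34, 8)}
π_{sid2, sid} gives {(13, 3), (19, 13), (19, 3), (38, 13), (38, 19), (38, 3), (39, 13), (39, 19), (39, 3), (39, 38), (8, 6)}.

{(13, 3), (19, 13), (19, 3), (38, 13), (38, 19), (38, 3), (39, 13), (39, 19), (39, 3), (39, 38), (8, 6)}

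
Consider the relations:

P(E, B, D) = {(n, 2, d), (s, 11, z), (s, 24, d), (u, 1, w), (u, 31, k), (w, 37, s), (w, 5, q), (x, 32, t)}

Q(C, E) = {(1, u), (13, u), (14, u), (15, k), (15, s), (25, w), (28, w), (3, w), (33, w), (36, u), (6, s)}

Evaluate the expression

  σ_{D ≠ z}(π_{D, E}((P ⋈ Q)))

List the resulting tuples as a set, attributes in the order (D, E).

P ⋈ Q (natural join on E): {(s, 11, z, 15), (s, 11, z, 6), (s, 24, d, 15), (s, 24, d, 6), (u, 1, w, 1), (u, 1, w, 13), (u, 1, w, 14), (u, 1, w, 36), (u, 31, k, 1), (u, 31, k, 13), (u, 31, k, 14), (u, 31, k, 36), (w, 37, s, 25), (w, 37, s, 28), (w, 37, s, 3), (w, 37, s, 33), (w, 5, q, 25), (w, 5, q, 28), (w, 5, q, 3), (w, 5, q, 33)}
Projecting to D, E (14 duplicate(s) eliminated): {(d, s), (k, u), (q, w), (s, w), (w, u), (z, s)}
σ[D ≠ z]: keep tuples satisfying D ≠ z → {(d, s), (k, u), (q, w), (s, w), (w, u)}

{(d, s), (k, u), (q, w), (s, w), (w, u)}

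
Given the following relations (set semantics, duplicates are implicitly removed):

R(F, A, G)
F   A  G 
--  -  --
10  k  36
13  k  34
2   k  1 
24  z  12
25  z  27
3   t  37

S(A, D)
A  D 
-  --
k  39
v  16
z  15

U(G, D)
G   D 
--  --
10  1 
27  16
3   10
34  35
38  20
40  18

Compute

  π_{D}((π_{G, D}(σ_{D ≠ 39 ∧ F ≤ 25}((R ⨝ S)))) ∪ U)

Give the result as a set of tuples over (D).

{1, 10, 15, 16, 18, 20, 35}

Joining R and S on A yields {(10, k, 36, 39), (13, k, 34, 39), (2, k, 1, 39), (24, z, 12, 15), (25, z, 27, 15)}.
σ[D ≠ 39 ∧ F ≤ 25]: keep tuples satisfying D ≠ 39 ∧ F ≤ 25 → {(24, z, 12, 15), (25, z, 27, 15)}
π_{G, D} gives {(12, 15), (27, 15)}.
Taking the union: {(10, 1), (12, 15), (27, 15), (27, 16), (3, 10), (34, 35), (38, 20), (40, 18)}
π_{D} gives {1, 10, 15, 16, 18, 20, 35} (1 duplicate(s) eliminated).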